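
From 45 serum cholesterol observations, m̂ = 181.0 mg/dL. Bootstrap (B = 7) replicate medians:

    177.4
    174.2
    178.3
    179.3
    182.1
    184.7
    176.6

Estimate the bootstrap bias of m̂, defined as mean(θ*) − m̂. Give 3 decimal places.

mean(θ*) = (177.4 + 174.2 + 178.3 + 179.3 + 182.1 + 184.7 + 176.6) / 7 = 178.9429
bias = 178.9429 − 181.0

bias = −2.057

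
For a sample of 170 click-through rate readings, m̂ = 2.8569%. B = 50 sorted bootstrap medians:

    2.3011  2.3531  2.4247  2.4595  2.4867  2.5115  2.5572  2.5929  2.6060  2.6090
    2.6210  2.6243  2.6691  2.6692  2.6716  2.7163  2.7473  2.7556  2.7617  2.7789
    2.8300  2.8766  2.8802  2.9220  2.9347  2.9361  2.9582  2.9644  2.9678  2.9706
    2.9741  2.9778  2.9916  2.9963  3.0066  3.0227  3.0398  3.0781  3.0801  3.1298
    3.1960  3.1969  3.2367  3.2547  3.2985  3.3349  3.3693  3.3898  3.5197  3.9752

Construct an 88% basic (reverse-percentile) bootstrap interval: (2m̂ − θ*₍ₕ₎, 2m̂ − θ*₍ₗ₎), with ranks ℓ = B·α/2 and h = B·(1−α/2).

(2.3445, 3.2891)

Percentile endpoints at ranks 3 and 47: θ*₍3₎ = 2.4247, θ*₍47₎ = 3.3693.
Basic interval reflects these around m̂:
  lower = 2 × 2.8569 − 3.3693 = 2.3445
  upper = 2 × 2.8569 − 2.4247 = 3.2891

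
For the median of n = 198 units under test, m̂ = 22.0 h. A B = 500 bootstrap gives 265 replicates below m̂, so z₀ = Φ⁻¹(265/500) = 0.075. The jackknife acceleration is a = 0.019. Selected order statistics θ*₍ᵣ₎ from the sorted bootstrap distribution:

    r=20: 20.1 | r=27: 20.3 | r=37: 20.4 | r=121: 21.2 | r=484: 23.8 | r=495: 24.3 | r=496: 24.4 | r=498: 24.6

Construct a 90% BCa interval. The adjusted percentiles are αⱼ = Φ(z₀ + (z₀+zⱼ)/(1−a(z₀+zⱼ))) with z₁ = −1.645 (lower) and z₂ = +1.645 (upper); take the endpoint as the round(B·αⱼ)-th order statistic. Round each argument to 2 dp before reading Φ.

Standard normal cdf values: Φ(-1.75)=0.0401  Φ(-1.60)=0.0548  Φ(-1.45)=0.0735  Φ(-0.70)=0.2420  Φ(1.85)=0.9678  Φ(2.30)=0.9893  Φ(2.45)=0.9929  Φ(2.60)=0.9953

(20.4, 23.8)

Lower: z₀ + z₁ = 0.075 + (-1.645) = -1.570; 1 − a(z₀+z₁) = 1 − (0.019)(-1.570) = 1.0298; argument = 0.075 + (-1.570)/1.0298 = -1.4495 → -1.45.
α₁ = Φ(-1.45) = 0.0735; rank = round(500 × 0.0735) = 37; θ*₍37₎ = 20.4.
Upper: z₀ + z₂ = 1.720; 1 − a(z₀+z₂) = 0.9673; argument = 1.8531 → 1.85; α₂ = 0.9678; rank = 484; θ*₍484₎ = 23.8.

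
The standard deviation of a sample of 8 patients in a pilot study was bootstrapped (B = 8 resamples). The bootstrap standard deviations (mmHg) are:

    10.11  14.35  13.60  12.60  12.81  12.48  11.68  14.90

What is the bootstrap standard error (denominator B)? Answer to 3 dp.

Bootstrap SE is the standard deviation of the 8 replicate standard deviations.
Mean of replicates: (10.11 + 14.35 + 13.60 + 12.60 + 12.81 + 12.48 + 11.68 + 14.90) / 8 = 102.5300 / 8 = 12.8163
Sum of squared deviations: (−2.7063)² + (+1.5337)² + (+0.7837)² + (−0.2163)² + (−0.0062)² + (−0.3362)² + (−1.1363)² + (+2.0838)² = 16.0834
Variance = 16.0834 / 8 = 2.0104
SE* = √2.0104

SE* = 1.418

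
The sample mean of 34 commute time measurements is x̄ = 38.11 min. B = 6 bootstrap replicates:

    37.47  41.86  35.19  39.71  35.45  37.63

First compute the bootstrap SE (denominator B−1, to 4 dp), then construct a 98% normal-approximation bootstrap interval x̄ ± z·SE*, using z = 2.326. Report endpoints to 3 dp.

Mean of replicates = 37.8850; sum of squared deviations = 32.5607; SE* = √(32.5607/5) = 2.5519
Margin = 2.326 × 2.5519 = 5.9357
Interval: 38.11 ± 5.9357

(32.174, 44.046)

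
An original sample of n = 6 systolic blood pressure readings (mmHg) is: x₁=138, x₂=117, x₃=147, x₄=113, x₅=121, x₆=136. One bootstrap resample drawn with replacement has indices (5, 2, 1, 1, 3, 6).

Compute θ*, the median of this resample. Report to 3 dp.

θ* = 137.000

Resample values: 121, 117, 138, 138, 147, 136.
Sorted: 117, 121, 136, 138, 138, 147
Median = average of the two middle values = 137.000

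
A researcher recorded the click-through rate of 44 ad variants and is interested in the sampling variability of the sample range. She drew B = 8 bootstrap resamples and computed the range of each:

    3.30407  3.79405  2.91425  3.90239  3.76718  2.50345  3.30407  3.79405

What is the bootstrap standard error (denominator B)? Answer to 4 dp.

Bootstrap SE is the standard deviation of the 8 replicate ranges.
Mean of replicates: (3.30407 + 3.79405 + 2.91425 + 3.90239 + 3.76718 + 2.50345 + 3.30407 + 3.79405) / 8 = 27.283510 / 8 = 3.410439
Sum of squared deviations: (−0.106369)² + (+0.383611)² + (−0.496189)² + (+0.491951)² + (+0.356741)² + (−0.906989)² + (−0.106369)² + (+0.383611)² = 1.755056
Variance = 1.755056 / 8 = 0.219382
SE* = √0.219382

SE* = 0.4684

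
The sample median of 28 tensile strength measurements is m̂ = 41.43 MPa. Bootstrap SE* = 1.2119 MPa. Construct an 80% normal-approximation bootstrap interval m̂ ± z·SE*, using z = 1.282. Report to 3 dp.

(39.876, 42.984)

Margin = 1.282 × 1.2119 = 1.5537
Interval: 41.43 ± 1.5537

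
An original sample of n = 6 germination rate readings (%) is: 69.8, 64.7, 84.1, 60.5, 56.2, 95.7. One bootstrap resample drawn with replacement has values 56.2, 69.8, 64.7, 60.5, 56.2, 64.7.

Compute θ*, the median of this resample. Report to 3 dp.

θ* = 62.600

Sorted: 56.2, 56.2, 60.5, 64.7, 64.7, 69.8
Median = average of the two middle values = 62.600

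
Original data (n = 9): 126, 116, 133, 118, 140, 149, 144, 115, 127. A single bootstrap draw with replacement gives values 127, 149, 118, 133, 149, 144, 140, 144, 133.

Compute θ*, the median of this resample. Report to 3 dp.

Sorted: 118, 127, 133, 133, 140, 144, 144, 149, 149
Median = middle value = 140.000

θ* = 140.000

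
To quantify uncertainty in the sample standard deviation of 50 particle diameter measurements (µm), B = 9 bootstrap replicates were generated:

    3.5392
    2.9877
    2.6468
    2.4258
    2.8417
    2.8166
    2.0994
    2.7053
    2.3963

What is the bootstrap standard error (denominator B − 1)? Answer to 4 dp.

SE* = 0.4106

Bootstrap SE is the standard deviation of the 9 replicate standard deviations.
Mean of replicates: (3.5392 + 2.9877 + 2.6468 + 2.4258 + 2.8417 + 2.8166 + 2.0994 + 2.7053 + 2.3963) / 9 = 24.45880 / 9 = 2.71764
Sum of squared deviations: (+0.82156)² + (+0.27006)² + (−0.07084)² + (−0.29184)² + (+0.12406)² + (+0.09896)² + (−0.61824)² + (−0.01234)² + (−0.32134)² = 1.34890
Variance = 1.34890 / 8 = 0.16861
SE* = √0.16861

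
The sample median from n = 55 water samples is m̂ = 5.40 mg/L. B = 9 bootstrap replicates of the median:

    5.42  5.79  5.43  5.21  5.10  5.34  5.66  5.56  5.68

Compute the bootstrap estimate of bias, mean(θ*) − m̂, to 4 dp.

bias = +0.0656

mean(θ*) = (5.42 + 5.79 + 5.43 + 5.21 + 5.10 + 5.34 + 5.66 + 5.56 + 5.68) / 9 = 5.46556
bias = 5.46556 − 5.40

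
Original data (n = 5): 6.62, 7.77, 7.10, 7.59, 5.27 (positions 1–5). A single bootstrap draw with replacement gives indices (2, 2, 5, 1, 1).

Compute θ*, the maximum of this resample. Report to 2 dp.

θ* = 7.77

Resample values: 7.77, 7.77, 5.27, 6.62, 6.62.
Maximum = 7.77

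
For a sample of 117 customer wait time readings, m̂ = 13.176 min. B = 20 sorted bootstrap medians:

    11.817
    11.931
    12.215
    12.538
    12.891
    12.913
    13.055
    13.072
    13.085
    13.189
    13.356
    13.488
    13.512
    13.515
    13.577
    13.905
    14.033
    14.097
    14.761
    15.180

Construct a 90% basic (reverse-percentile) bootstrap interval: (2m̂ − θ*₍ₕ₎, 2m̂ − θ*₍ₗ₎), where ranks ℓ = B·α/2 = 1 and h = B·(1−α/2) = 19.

(11.591, 14.535)

Percentile endpoints at ranks 1 and 19: θ*₍1₎ = 11.817, θ*₍19₎ = 14.761.
Basic interval reflects these around m̂:
  lower = 2 × 13.176 − 14.761 = 11.591
  upper = 2 × 13.176 − 11.817 = 14.535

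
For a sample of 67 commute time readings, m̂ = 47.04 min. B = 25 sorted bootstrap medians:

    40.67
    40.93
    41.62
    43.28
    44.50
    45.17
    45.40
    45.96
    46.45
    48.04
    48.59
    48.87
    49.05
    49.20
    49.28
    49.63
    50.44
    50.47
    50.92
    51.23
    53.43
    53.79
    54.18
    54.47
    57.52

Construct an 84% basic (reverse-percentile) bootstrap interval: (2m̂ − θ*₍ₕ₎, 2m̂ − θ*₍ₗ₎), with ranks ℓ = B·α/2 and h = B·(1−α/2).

Percentile endpoints at ranks 2 and 23: θ*₍2₎ = 40.93, θ*₍23₎ = 54.18.
Basic interval reflects these around m̂:
  lower = 2 × 47.04 − 54.18 = 39.90
  upper = 2 × 47.04 − 40.93 = 53.15

(39.90, 53.15)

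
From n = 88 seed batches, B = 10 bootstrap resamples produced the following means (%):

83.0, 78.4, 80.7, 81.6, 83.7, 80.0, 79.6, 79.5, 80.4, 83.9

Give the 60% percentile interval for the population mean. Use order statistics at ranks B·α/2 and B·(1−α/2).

(79.5, 83.0)

Sorted replicates: 78.4, 79.5, 79.6, 80.0, 80.4, 80.7, 81.6, 83.0, 83.7, 83.9
α = 0.40; lower rank = 10 × 0.200 = 2; upper rank = 10 × 0.800 = 8.
The 2nd smallest replicate is 79.5; the 8th is 83.0.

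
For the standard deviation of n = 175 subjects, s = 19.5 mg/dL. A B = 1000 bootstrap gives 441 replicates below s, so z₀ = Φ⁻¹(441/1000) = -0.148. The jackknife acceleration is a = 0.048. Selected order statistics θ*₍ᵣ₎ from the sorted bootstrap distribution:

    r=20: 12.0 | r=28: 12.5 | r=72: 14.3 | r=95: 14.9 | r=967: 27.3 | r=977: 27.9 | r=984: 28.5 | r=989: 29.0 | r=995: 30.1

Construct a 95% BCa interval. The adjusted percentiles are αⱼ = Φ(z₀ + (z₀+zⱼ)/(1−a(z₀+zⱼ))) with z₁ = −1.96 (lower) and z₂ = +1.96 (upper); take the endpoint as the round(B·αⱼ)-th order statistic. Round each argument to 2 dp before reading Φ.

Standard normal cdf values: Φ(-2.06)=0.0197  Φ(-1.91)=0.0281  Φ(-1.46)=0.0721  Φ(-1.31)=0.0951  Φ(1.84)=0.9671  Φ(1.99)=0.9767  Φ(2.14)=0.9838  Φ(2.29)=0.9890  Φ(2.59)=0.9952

(12.0, 27.3)

Lower: z₀ + z₁ = -0.148 + (-1.960) = -2.108; 1 − a(z₀+z₁) = 1 − (0.048)(-2.108) = 1.1012; argument = -0.148 + (-2.108)/1.1012 = -2.0623 → -2.06.
α₁ = Φ(-2.06) = 0.0197; rank = round(1000 × 0.0197) = 20; θ*₍20₎ = 12.0.
Upper: z₀ + z₂ = 1.812; 1 − a(z₀+z₂) = 0.9130; argument = 1.8366 → 1.84; α₂ = 0.9671; rank = 967; θ*₍967₎ = 27.3.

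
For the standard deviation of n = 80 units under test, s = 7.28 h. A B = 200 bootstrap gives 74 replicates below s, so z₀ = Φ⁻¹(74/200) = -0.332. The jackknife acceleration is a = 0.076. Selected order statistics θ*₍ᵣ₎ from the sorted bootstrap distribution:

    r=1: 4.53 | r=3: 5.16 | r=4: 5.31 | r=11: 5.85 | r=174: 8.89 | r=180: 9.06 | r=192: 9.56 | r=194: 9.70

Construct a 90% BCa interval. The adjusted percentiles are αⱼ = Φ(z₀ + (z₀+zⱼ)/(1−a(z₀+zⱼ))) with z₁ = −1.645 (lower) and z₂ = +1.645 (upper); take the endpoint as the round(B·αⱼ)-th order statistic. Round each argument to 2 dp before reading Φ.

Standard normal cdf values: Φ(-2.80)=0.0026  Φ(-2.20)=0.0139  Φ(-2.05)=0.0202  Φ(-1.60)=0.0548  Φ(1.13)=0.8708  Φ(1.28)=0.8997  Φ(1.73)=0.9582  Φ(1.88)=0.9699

(5.31, 8.89)

Lower: z₀ + z₁ = -0.332 + (-1.645) = -1.977; 1 − a(z₀+z₁) = 1 − (0.076)(-1.977) = 1.1503; argument = -0.332 + (-1.977)/1.1503 = -2.0508 → -2.05.
α₁ = Φ(-2.05) = 0.0202; rank = round(200 × 0.0202) = 4; θ*₍4₎ = 5.31.
Upper: z₀ + z₂ = 1.313; 1 − a(z₀+z₂) = 0.9002; argument = 1.1265 → 1.13; α₂ = 0.8708; rank = 174; θ*₍174₎ = 8.89.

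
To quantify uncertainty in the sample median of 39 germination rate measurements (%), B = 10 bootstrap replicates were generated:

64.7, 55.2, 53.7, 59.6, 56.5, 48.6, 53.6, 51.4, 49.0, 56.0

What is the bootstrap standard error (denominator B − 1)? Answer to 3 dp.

SE* = 4.851

Bootstrap SE is the standard deviation of the 10 replicate medians.
Mean of replicates: (64.7 + 55.2 + 53.7 + 59.6 + 56.5 + 48.6 + 53.6 + 51.4 + 49.0 + 56.0) / 10 = 548.3000 / 10 = 54.8300
Sum of squared deviations: (+9.8700)² + (+0.3700)² + (−1.1300)² + (+4.7700)² + (+1.6700)² + (−6.2300)² + (−1.2300)² + (−3.4300)² + (−5.8300)² + (+1.1700)² = 211.8210
Variance = 211.8210 / 9 = 23.5357
SE* = √23.5357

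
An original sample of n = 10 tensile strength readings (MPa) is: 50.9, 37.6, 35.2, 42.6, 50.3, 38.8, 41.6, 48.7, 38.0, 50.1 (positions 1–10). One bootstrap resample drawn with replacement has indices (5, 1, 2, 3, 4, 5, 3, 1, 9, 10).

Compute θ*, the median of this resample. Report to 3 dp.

θ* = 46.350

Resample values: 50.3, 50.9, 37.6, 35.2, 42.6, 50.3, 35.2, 50.9, 38.0, 50.1.
Sorted: 35.2, 35.2, 37.6, 38.0, 42.6, 50.1, 50.3, 50.3, 50.9, 50.9
Median = average of the two middle values = 46.350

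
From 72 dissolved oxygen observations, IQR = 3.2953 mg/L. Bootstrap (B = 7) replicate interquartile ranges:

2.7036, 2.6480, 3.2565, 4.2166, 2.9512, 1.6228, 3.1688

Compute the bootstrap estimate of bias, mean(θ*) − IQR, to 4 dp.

bias = −0.3571

mean(θ*) = (2.7036 + 2.6480 + 3.2565 + 4.2166 + 2.9512 + 1.6228 + 3.1688) / 7 = 2.93821
bias = 2.93821 − 3.2953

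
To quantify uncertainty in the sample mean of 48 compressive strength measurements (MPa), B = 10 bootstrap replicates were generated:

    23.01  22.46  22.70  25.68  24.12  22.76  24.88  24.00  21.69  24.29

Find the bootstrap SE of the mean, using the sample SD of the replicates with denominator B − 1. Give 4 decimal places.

SE* = 1.2322

Bootstrap SE is the standard deviation of the 10 replicate means.
Mean of replicates: (23.01 + 22.46 + 22.70 + 25.68 + 24.12 + 22.76 + 24.88 + 24.00 + 21.69 + 24.29) / 10 = 235.59000 / 10 = 23.55900
Sum of squared deviations: (−0.54900)² + (−1.09900)² + (−0.85900)² + (+2.12100)² + (+0.56100)² + (−0.79900)² + (+1.32100)² + (+0.44100)² + (−1.86900)² + (+0.73100)² = 13.66589
Variance = 13.66589 / 9 = 1.51843
SE* = √1.51843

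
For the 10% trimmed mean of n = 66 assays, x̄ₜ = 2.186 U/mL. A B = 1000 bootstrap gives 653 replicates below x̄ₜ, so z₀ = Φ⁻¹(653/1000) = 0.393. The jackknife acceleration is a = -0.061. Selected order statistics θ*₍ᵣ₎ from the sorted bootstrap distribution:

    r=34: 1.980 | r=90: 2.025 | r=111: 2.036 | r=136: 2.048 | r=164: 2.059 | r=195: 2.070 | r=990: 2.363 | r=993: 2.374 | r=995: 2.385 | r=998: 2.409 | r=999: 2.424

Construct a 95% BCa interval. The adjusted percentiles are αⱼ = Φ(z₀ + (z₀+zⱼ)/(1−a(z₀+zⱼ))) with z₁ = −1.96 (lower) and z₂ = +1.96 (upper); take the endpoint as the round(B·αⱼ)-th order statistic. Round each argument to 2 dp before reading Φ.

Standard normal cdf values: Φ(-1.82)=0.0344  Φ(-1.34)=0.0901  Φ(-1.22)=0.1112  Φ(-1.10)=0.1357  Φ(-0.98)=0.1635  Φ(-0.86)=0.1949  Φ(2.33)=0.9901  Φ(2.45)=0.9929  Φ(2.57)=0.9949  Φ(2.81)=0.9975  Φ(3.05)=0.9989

(2.025, 2.374)

Lower: z₀ + z₁ = 0.393 + (-1.960) = -1.567; 1 − a(z₀+z₁) = 1 − (-0.061)(-1.567) = 0.9044; argument = 0.393 + (-1.567)/0.9044 = -1.3396 → -1.34.
α₁ = Φ(-1.34) = 0.0901; rank = round(1000 × 0.0901) = 90; θ*₍90₎ = 2.025.
Upper: z₀ + z₂ = 2.353; 1 − a(z₀+z₂) = 1.1435; argument = 2.4507 → 2.45; α₂ = 0.9929; rank = 993; θ*₍993₎ = 2.374.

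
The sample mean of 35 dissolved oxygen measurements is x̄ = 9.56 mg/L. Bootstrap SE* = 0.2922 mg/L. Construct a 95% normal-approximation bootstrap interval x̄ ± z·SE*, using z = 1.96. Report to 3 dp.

(8.987, 10.133)

Margin = 1.96 × 0.2922 = 0.5727
Interval: 9.56 ± 0.5727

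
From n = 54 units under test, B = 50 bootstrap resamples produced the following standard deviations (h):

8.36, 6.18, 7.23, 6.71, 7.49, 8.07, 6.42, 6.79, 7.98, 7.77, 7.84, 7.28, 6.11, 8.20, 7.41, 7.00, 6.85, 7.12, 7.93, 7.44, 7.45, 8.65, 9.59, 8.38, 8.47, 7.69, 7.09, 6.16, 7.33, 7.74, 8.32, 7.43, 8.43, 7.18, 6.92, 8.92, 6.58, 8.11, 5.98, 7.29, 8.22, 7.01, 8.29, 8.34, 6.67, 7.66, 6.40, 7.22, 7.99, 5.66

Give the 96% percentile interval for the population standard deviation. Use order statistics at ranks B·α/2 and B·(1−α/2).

Sorted replicates: 5.66, 5.98, 6.11, 6.16, 6.18, 6.40, 6.42, 6.58, 6.67, 6.71, 6.79, 6.85, 6.92, 7.00, 7.01, 7.09, 7.12, 7.18, 7.22, 7.23, 7.28, 7.29, 7.33, 7.41, 7.43, 7.44, 7.45, 7.49, 7.66, 7.69, 7.74, 7.77, 7.84, 7.93, 7.98, 7.99, 8.07, 8.11, 8.20, 8.22, 8.29, 8.32, 8.34, 8.36, 8.38, 8.43, 8.47, 8.65, 8.92, 9.59
α = 0.04; lower rank = 50 × 0.020 = 1; upper rank = 50 × 0.980 = 49.
The 1st smallest replicate is 5.66; the 49th is 8.92.

(5.66, 8.92)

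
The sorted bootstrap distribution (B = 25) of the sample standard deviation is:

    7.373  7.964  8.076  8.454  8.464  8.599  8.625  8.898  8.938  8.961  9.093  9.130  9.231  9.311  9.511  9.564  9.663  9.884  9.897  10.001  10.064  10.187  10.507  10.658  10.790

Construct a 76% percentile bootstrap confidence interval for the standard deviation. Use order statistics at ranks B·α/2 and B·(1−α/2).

α = 0.24; lower rank = 25 × 0.120 = 3; upper rank = 25 × 0.880 = 22.
The 3rd smallest replicate is 8.076; the 22nd is 10.187.

(8.076, 10.187)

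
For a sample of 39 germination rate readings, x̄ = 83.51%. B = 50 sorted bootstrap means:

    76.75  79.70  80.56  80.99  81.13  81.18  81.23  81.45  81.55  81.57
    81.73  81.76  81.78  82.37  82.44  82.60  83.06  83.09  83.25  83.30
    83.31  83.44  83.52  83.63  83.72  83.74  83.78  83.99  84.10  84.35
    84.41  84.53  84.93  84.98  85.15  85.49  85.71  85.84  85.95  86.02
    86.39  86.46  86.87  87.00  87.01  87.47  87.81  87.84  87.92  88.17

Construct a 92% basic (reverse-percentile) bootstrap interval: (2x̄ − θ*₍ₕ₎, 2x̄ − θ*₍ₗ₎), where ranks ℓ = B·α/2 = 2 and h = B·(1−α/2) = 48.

Percentile endpoints at ranks 2 and 48: θ*₍2₎ = 79.70, θ*₍48₎ = 87.84.
Basic interval reflects these around x̄:
  lower = 2 × 83.51 − 87.84 = 79.18
  upper = 2 × 83.51 − 79.70 = 87.32

(79.18, 87.32)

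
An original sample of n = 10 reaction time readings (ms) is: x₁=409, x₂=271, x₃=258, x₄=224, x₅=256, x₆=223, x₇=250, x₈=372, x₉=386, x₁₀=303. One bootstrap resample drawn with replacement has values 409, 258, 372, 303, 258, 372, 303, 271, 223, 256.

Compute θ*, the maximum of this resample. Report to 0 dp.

θ* = 409

Maximum = 409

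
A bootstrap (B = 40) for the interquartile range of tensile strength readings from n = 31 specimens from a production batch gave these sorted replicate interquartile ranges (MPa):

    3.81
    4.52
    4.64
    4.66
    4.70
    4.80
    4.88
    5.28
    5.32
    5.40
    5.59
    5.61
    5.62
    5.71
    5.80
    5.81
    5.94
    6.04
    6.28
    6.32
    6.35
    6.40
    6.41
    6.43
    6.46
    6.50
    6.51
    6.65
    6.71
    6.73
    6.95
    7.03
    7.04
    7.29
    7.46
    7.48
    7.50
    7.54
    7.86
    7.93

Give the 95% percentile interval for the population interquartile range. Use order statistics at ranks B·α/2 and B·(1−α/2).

α = 0.05; lower rank = 40 × 0.025 = 1; upper rank = 40 × 0.975 = 39.
The 1st smallest replicate is 3.81; the 39th is 7.86.

(3.81, 7.86)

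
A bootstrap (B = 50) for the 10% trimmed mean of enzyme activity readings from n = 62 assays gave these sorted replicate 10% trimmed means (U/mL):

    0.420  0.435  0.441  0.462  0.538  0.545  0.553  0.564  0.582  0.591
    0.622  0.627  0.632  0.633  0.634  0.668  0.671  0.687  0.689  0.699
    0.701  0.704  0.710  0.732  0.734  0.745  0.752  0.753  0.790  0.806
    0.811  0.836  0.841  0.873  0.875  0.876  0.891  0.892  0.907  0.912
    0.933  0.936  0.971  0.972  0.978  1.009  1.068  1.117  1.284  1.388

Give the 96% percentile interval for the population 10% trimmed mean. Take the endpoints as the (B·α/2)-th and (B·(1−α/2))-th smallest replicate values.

α = 0.04; lower rank = 50 × 0.020 = 1; upper rank = 50 × 0.980 = 49.
The 1st smallest replicate is 0.420; the 49th is 1.284.

(0.420, 1.284)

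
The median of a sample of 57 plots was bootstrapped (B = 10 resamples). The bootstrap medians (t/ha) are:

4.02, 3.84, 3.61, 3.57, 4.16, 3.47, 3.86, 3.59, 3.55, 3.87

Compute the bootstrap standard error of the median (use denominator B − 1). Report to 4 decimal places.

SE* = 0.2289

Bootstrap SE is the standard deviation of the 10 replicate medians.
Mean of replicates: (4.02 + 3.84 + 3.61 + 3.57 + 4.16 + 3.47 + 3.86 + 3.59 + 3.55 + 3.87) / 10 = 37.54000 / 10 = 3.75400
Sum of squared deviations: (+0.26600)² + (+0.08600)² + (−0.14400)² + (−0.18400)² + (+0.40600)² + (−0.28400)² + (+0.10600)² + (−0.16400)² + (−0.20400)² + (+0.11600)² = 0.47144
Variance = 0.47144 / 9 = 0.05238
SE* = √0.05238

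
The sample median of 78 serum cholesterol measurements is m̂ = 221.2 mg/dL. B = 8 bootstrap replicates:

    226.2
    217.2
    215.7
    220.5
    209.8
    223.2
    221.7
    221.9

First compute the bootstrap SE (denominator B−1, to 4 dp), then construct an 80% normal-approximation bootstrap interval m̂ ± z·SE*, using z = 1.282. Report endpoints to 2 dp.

Mean of replicates = 219.5250; sum of squared deviations = 183.9950; SE* = √(183.9950/7) = 5.1269
Margin = 1.282 × 5.1269 = 6.573
Interval: 221.2 ± 6.573

(214.63, 227.77)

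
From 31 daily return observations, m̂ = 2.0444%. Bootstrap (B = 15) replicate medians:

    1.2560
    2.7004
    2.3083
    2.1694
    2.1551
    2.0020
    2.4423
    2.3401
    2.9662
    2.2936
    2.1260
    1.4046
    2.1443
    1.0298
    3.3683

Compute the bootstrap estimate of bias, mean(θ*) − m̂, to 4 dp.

mean(θ*) = (1.2560 + 2.7004 + 2.3083 + 2.1694 + 2.1551 + 2.0020 + 2.4423 + 2.3401 + 2.9662 + 2.2936 + 2.1260 + 1.4046 + 2.1443 + 1.0298 + 3.3683) / 15 = 2.18043
bias = 2.18043 − 2.0444

bias = +0.1360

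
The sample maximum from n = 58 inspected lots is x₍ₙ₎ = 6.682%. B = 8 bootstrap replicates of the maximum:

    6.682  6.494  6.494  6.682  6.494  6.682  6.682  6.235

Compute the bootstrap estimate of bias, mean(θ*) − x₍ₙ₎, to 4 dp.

mean(θ*) = (6.682 + 6.494 + 6.494 + 6.682 + 6.494 + 6.682 + 6.682 + 6.235) / 8 = 6.55563
bias = 6.55563 − 6.682

bias = −0.1264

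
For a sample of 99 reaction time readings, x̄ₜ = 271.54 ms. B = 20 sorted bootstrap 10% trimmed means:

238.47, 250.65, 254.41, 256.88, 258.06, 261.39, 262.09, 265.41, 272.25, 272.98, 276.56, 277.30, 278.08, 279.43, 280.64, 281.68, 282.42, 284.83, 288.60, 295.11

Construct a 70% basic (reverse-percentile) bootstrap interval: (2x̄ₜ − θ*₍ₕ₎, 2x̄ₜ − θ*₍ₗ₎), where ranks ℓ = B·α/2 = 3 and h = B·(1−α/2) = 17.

(260.66, 288.67)

Percentile endpoints at ranks 3 and 17: θ*₍3₎ = 254.41, θ*₍17₎ = 282.42.
Basic interval reflects these around x̄ₜ:
  lower = 2 × 271.54 − 282.42 = 260.66
  upper = 2 × 271.54 − 254.41 = 288.67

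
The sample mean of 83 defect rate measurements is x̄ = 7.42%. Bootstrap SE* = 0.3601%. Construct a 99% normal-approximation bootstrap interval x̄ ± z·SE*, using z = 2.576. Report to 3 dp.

(6.492, 8.348)

Margin = 2.576 × 0.3601 = 0.9276
Interval: 7.42 ± 0.9276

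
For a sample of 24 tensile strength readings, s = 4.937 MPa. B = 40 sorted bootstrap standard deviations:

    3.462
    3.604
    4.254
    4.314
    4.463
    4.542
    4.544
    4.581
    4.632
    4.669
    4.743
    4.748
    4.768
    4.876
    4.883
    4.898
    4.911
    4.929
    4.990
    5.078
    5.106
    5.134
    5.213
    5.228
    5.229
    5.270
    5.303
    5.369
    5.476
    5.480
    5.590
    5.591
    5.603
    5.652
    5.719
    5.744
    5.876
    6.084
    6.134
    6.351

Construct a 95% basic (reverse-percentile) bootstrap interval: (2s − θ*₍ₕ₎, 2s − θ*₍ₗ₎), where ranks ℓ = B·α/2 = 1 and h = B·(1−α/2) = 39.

(3.740, 6.412)

Percentile endpoints at ranks 1 and 39: θ*₍1₎ = 3.462, θ*₍39₎ = 6.134.
Basic interval reflects these around s:
  lower = 2 × 4.937 − 6.134 = 3.740
  upper = 2 × 4.937 − 3.462 = 6.412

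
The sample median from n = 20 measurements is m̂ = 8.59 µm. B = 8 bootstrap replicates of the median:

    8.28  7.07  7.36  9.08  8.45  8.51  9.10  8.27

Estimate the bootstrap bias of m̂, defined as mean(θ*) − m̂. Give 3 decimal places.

mean(θ*) = (8.28 + 7.07 + 7.36 + 9.08 + 8.45 + 8.51 + 9.10 + 8.27) / 8 = 8.2650
bias = 8.2650 − 8.59

bias = −0.325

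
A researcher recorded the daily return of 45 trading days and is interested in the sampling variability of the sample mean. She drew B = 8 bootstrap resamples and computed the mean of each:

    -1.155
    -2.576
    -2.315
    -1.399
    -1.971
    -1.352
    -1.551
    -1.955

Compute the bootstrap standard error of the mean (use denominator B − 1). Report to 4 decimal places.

SE* = 0.5012

Bootstrap SE is the standard deviation of the 8 replicate means.
Mean of replicates: ((-1.155) + (-2.576) + (-2.315) + (-1.399) + (-1.971) + (-1.352) + (-1.551) + (-1.955)) / 8 = -14.27400 / 8 = -1.78425
Sum of squared deviations: (+0.62925)² + (−0.79175)² + (−0.53075)² + (+0.38525)² + (−0.18675)² + (+0.43225)² + (+0.23325)² + (−0.17075)² = 1.75821
Variance = 1.75821 / 7 = 0.25117
SE* = √0.25117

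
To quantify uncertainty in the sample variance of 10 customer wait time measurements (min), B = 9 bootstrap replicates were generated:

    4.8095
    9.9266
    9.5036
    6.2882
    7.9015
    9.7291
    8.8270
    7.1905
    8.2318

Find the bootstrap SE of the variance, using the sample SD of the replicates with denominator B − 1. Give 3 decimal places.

Bootstrap SE is the standard deviation of the 9 replicate variances.
Mean of replicates: (4.8095 + 9.9266 + 9.5036 + 6.2882 + 7.9015 + 9.7291 + 8.8270 + 7.1905 + 8.2318) / 9 = 72.40780 / 9 = 8.04531
Sum of squared deviations: (−3.23581)² + (+1.88129)² + (+1.45829)² + (−1.75711)² + (−0.14381)² + (+1.68379)² + (+0.78169)² + (−0.85481)² + (+0.18649)² = 23.45611
Variance = 23.45611 / 8 = 2.93201
SE* = √2.93201

SE* = 1.712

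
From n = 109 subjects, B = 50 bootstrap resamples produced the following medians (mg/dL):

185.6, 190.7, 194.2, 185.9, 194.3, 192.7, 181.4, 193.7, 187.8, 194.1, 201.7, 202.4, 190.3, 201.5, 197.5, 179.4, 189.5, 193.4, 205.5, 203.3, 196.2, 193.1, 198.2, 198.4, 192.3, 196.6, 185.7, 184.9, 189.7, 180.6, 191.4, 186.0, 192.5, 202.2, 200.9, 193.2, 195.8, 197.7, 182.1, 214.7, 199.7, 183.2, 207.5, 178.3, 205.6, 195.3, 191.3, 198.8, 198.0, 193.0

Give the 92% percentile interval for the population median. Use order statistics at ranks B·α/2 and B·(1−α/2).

Sorted replicates: 178.3, 179.4, 180.6, 181.4, 182.1, 183.2, 184.9, 185.6, 185.7, 185.9, 186.0, 187.8, 189.5, 189.7, 190.3, 190.7, 191.3, 191.4, 192.3, 192.5, 192.7, 193.0, 193.1, 193.2, 193.4, 193.7, 194.1, 194.2, 194.3, 195.3, 195.8, 196.2, 196.6, 197.5, 197.7, 198.0, 198.2, 198.4, 198.8, 199.7, 200.9, 201.5, 201.7, 202.2, 202.4, 203.3, 205.5, 205.6, 207.5, 214.7
α = 0.08; lower rank = 50 × 0.040 = 2; upper rank = 50 × 0.960 = 48.
The 2nd smallest replicate is 179.4; the 48th is 205.6.

(179.4, 205.6)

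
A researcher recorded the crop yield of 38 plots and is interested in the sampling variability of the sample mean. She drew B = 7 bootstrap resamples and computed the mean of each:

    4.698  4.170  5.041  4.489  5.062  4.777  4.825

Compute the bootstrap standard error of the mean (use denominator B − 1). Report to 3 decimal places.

Bootstrap SE is the standard deviation of the 7 replicate means.
Mean of replicates: (4.698 + 4.170 + 5.041 + 4.489 + 5.062 + 4.777 + 4.825) / 7 = 33.0620 / 7 = 4.7231
Sum of squared deviations: (−0.0251)² + (−0.5531)² + (+0.3179)² + (−0.2341)² + (+0.3389)² + (+0.0539)² + (+0.1019)² = 0.5906
Variance = 0.5906 / 6 = 0.0984
SE* = √0.0984

SE* = 0.314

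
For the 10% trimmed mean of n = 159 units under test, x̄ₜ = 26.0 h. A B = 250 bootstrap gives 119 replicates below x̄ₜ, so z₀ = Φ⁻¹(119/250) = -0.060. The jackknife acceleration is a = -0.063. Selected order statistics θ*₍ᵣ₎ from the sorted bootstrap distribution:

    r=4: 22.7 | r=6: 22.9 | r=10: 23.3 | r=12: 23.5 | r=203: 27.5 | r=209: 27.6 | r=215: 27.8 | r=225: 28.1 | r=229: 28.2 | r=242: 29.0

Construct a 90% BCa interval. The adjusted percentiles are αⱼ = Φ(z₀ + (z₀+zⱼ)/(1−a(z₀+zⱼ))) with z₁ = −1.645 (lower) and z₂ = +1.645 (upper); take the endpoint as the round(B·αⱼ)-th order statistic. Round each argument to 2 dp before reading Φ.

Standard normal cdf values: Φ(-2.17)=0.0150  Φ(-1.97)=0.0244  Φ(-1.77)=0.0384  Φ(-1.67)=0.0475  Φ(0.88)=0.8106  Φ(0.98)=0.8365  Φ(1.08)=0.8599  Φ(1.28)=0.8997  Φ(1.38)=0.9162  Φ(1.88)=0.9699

(22.9, 28.2)

Lower: z₀ + z₁ = -0.060 + (-1.645) = -1.705; 1 − a(z₀+z₁) = 1 − (-0.063)(-1.705) = 0.8926; argument = -0.060 + (-1.705)/0.8926 = -1.9702 → -1.97.
α₁ = Φ(-1.97) = 0.0244; rank = round(250 × 0.0244) = 6; θ*₍6₎ = 22.9.
Upper: z₀ + z₂ = 1.585; 1 − a(z₀+z₂) = 1.0999; argument = 1.3811 → 1.38; α₂ = 0.9162; rank = 229; θ*₍229₎ = 28.2.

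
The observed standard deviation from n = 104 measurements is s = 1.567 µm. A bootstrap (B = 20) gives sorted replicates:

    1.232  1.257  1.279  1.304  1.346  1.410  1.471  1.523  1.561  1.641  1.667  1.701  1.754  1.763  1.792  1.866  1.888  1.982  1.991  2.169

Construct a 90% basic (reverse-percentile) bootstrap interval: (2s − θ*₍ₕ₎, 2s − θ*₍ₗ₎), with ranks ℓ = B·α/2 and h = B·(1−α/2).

(1.143, 1.902)

Percentile endpoints at ranks 1 and 19: θ*₍1₎ = 1.232, θ*₍19₎ = 1.991.
Basic interval reflects these around s:
  lower = 2 × 1.567 − 1.991 = 1.143
  upper = 2 × 1.567 − 1.232 = 1.902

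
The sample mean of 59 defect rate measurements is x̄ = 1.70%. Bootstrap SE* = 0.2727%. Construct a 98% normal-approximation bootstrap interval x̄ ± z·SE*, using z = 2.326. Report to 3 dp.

Margin = 2.326 × 0.2727 = 0.6343
Interval: 1.70 ± 0.6343

(1.066, 2.334)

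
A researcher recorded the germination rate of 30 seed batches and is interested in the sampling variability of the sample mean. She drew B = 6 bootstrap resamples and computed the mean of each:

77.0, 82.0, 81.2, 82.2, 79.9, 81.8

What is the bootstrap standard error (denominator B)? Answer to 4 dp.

SE* = 1.8133

Bootstrap SE is the standard deviation of the 6 replicate means.
Mean of replicates: (77.0 + 82.0 + 81.2 + 82.2 + 79.9 + 81.8) / 6 = 484.10000 / 6 = 80.68333
Sum of squared deviations: (−3.68333)² + (+1.31667)² + (+0.51667)² + (+1.51667)² + (−0.78333)² + (+1.11667)² = 19.72833
Variance = 19.72833 / 6 = 3.28806
SE* = √3.28806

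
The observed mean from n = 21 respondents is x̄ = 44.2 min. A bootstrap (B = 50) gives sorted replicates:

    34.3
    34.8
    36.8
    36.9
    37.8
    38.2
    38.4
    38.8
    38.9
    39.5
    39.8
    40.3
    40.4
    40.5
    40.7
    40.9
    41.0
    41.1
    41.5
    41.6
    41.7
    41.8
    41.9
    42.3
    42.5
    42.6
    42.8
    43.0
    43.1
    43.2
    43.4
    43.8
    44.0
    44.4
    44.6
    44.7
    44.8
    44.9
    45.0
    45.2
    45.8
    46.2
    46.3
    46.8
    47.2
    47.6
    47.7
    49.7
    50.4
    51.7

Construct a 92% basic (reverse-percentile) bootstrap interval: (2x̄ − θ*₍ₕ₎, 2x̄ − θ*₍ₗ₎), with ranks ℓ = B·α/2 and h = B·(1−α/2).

Percentile endpoints at ranks 2 and 48: θ*₍2₎ = 34.8, θ*₍48₎ = 49.7.
Basic interval reflects these around x̄:
  lower = 2 × 44.2 − 49.7 = 38.7
  upper = 2 × 44.2 − 34.8 = 53.6

(38.7, 53.6)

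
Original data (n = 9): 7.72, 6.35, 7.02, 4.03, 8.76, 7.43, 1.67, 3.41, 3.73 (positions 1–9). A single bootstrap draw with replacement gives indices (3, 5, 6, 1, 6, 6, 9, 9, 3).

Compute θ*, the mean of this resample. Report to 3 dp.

Resample values: 7.02, 8.76, 7.43, 7.72, 7.43, 7.43, 3.73, 3.73, 7.02.
Mean = (7.02 + 8.76 + 7.43 + 7.72 + 7.43 + 7.43 + 3.73 + 3.73 + 7.02) / 9 = 60.270 / 9 = 6.697

θ* = 6.697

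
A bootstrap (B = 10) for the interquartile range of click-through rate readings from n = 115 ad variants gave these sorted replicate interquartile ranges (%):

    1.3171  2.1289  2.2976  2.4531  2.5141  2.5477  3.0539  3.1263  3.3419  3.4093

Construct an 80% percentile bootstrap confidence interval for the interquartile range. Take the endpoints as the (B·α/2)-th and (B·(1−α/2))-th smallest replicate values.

α = 0.20; lower rank = 10 × 0.100 = 1; upper rank = 10 × 0.900 = 9.
The 1st smallest replicate is 1.3171; the 9th is 3.3419.

(1.3171, 3.3419)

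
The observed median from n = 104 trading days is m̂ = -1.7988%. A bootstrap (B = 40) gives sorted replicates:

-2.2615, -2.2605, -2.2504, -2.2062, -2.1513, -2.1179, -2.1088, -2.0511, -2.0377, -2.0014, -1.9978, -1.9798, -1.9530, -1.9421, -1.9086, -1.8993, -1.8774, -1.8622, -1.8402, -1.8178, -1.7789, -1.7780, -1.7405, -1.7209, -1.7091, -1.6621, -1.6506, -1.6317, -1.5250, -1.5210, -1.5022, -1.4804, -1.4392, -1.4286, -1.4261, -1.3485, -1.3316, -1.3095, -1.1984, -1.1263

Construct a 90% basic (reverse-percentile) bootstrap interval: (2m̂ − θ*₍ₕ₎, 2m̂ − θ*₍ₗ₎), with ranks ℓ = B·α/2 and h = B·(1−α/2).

(-2.2881, -1.3371)

Percentile endpoints at ranks 2 and 38: θ*₍2₎ = -2.2605, θ*₍38₎ = -1.3095.
Basic interval reflects these around m̂:
  lower = 2 × -1.7988 − -1.3095 = -2.2881
  upper = 2 × -1.7988 − -2.2605 = -1.3371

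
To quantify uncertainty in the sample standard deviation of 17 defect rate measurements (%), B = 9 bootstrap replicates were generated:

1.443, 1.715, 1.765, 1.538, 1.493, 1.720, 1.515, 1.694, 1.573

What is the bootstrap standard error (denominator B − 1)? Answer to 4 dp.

SE* = 0.1179

Bootstrap SE is the standard deviation of the 9 replicate standard deviations.
Mean of replicates: (1.443 + 1.715 + 1.765 + 1.538 + 1.493 + 1.720 + 1.515 + 1.694 + 1.573) / 9 = 14.45600 / 9 = 1.60622
Sum of squared deviations: (−0.16322)² + (+0.10878)² + (+0.15878)² + (−0.06822)² + (−0.11322)² + (+0.11378)² + (−0.09122)² + (+0.08778)² + (−0.03322)² = 0.11123
Variance = 0.11123 / 8 = 0.01390
SE* = √0.01390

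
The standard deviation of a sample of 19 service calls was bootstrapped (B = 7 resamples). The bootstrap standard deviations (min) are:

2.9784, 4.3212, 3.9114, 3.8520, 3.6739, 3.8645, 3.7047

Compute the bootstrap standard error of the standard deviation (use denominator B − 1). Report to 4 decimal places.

SE* = 0.4039

Bootstrap SE is the standard deviation of the 7 replicate standard deviations.
Mean of replicates: (2.9784 + 4.3212 + 3.9114 + 3.8520 + 3.6739 + 3.8645 + 3.7047) / 7 = 26.30610 / 7 = 3.75801
Sum of squared deviations: (−0.77961)² + (+0.56319)² + (+0.15339)² + (+0.09399)² + (−0.08411)² + (+0.10649)² + (−0.05331)² = 0.97859
Variance = 0.97859 / 6 = 0.16310
SE* = √0.16310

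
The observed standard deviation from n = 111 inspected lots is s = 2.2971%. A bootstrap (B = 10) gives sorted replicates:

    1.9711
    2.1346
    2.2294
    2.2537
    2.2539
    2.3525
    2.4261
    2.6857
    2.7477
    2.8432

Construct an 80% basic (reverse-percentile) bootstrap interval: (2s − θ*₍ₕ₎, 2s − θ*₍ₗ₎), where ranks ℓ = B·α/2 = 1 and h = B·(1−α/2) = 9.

Percentile endpoints at ranks 1 and 9: θ*₍1₎ = 1.9711, θ*₍9₎ = 2.7477.
Basic interval reflects these around s:
  lower = 2 × 2.2971 − 2.7477 = 1.8465
  upper = 2 × 2.2971 − 1.9711 = 2.6231

(1.8465, 2.6231)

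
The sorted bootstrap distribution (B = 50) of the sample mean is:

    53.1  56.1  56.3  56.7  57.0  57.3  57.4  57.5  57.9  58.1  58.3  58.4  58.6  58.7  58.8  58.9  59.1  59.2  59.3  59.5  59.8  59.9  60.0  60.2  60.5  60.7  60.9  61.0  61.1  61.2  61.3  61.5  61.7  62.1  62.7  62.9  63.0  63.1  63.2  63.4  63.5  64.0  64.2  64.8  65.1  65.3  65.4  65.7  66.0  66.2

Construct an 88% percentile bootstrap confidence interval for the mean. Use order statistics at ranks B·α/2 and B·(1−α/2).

(56.3, 65.4)

α = 0.12; lower rank = 50 × 0.060 = 3; upper rank = 50 × 0.940 = 47.
The 3rd smallest replicate is 56.3; the 47th is 65.4.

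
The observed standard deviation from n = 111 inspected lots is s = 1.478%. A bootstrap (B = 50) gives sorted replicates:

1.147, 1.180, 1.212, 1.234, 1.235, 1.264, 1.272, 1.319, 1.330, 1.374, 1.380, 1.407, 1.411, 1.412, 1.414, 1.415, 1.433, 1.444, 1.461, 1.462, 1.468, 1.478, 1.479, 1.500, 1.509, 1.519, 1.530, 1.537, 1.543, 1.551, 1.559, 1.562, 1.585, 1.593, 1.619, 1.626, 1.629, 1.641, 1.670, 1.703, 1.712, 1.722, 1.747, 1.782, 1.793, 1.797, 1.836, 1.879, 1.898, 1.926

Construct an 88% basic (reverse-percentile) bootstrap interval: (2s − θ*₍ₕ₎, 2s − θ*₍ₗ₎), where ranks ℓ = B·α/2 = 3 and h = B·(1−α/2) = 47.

Percentile endpoints at ranks 3 and 47: θ*₍3₎ = 1.212, θ*₍47₎ = 1.836.
Basic interval reflects these around s:
  lower = 2 × 1.478 − 1.836 = 1.120
  upper = 2 × 1.478 − 1.212 = 1.744

(1.120, 1.744)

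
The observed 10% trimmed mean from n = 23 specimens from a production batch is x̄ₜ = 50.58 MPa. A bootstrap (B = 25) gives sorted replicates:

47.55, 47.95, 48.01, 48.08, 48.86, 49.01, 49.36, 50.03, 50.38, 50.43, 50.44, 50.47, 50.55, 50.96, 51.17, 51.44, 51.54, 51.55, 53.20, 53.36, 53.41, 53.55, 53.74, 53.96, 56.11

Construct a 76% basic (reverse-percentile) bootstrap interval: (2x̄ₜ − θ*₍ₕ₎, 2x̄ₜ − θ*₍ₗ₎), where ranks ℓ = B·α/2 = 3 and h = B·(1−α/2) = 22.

Percentile endpoints at ranks 3 and 22: θ*₍3₎ = 48.01, θ*₍22₎ = 53.55.
Basic interval reflects these around x̄ₜ:
  lower = 2 × 50.58 − 53.55 = 47.61
  upper = 2 × 50.58 − 48.01 = 53.15

(47.61, 53.15)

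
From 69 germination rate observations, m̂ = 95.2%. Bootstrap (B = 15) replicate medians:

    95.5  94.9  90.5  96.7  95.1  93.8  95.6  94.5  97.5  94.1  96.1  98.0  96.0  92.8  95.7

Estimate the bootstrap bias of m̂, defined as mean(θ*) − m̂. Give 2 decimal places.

bias = −0.08

mean(θ*) = (95.5 + 94.9 + 90.5 + 96.7 + 95.1 + 93.8 + 95.6 + 94.5 + 97.5 + 94.1 + 96.1 + 98.0 + 96.0 + 92.8 + 95.7) / 15 = 95.120
bias = 95.120 − 95.2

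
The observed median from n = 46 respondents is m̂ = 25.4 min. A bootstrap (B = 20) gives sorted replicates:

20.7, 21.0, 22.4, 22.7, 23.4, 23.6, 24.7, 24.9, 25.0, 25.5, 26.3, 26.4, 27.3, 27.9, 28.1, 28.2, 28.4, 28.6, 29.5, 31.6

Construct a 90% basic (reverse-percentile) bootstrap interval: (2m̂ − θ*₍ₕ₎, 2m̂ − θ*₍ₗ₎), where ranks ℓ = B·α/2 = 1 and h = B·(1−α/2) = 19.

(21.3, 30.1)

Percentile endpoints at ranks 1 and 19: θ*₍1₎ = 20.7, θ*₍19₎ = 29.5.
Basic interval reflects these around m̂:
  lower = 2 × 25.4 − 29.5 = 21.3
  upper = 2 × 25.4 − 20.7 = 30.1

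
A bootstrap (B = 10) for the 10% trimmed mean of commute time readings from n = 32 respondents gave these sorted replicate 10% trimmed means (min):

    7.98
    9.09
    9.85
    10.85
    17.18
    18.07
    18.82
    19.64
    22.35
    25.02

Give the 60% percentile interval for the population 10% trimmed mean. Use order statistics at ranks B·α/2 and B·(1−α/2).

α = 0.40; lower rank = 10 × 0.200 = 2; upper rank = 10 × 0.800 = 8.
The 2nd smallest replicate is 9.09; the 8th is 19.64.

(9.09, 19.64)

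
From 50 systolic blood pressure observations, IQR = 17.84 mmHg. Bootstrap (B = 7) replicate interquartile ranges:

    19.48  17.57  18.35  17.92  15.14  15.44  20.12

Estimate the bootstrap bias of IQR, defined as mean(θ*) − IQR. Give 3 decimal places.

bias = −0.123

mean(θ*) = (19.48 + 17.57 + 18.35 + 17.92 + 15.14 + 15.44 + 20.12) / 7 = 17.7171
bias = 17.7171 − 17.84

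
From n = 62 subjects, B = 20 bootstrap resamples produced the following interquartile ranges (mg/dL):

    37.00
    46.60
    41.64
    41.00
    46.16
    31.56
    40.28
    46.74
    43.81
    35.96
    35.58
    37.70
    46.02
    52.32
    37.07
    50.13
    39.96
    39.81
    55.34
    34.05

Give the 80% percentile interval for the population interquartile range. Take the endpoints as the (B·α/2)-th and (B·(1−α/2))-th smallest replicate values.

(34.05, 50.13)

Sorted replicates: 31.56, 34.05, 35.58, 35.96, 37.00, 37.07, 37.70, 39.81, 39.96, 40.28, 41.00, 41.64, 43.81, 46.02, 46.16, 46.60, 46.74, 50.13, 52.32, 55.34
α = 0.20; lower rank = 20 × 0.100 = 2; upper rank = 20 × 0.900 = 18.
The 2nd smallest replicate is 34.05; the 18th is 50.13.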